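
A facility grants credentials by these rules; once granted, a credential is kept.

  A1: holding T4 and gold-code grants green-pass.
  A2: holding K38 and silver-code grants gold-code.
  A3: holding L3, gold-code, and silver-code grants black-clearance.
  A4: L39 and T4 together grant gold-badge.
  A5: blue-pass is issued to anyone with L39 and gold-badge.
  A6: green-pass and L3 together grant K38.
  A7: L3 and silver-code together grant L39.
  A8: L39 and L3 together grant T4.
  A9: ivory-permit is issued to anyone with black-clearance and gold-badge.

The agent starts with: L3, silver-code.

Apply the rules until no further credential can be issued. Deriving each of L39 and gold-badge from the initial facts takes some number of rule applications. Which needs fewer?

L39: Holding L3 and silver-code grants L39 (A7). [1 rule application]
gold-badge: Holding L3 and silver-code grants L39 (A7). Holding L39 and L3 grants T4 (A8). Holding L39 and T4 grants gold-badge (A4). [3 rule applications]
L39 needs fewer.

L39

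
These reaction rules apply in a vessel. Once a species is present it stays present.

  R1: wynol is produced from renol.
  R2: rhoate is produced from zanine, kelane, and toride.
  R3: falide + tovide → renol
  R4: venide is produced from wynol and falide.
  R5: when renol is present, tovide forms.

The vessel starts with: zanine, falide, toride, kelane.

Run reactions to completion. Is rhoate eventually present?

zanine, kelane, and toride present → rhoate forms (R2).

Yes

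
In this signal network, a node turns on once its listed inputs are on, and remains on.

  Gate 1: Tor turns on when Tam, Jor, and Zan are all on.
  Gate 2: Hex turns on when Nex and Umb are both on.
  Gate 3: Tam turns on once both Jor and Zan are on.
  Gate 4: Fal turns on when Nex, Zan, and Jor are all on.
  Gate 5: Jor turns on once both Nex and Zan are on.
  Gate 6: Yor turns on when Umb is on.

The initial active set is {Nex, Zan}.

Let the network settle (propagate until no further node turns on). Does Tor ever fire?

Yes

Nex and Zan are on, so Jor turns on (Gate 5).
Gate 3: Jor and Zan on → Tam on.
Tam, Jor, and Zan are on, so Tor turns on (Gate 1).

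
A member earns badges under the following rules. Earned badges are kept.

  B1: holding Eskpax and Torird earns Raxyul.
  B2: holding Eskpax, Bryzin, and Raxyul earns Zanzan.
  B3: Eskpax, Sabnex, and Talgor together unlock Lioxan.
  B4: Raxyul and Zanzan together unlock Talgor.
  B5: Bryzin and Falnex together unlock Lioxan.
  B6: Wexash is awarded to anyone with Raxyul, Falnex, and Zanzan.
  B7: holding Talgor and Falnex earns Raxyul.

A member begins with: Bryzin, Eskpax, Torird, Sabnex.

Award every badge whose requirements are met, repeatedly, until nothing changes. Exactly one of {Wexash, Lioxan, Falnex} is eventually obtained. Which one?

With Eskpax and Torird, Raxyul is earned (B1).
With Eskpax, Bryzin, and Raxyul, Zanzan is earned (B2).
With Raxyul and Zanzan, Talgor is earned (B4).
With Eskpax, Sabnex, and Talgor, Lioxan is earned (B3).
Wexash would need Raxyul, Falnex, and Zanzan (B6), but Falnex is never earned. No rule produces Falnex, and it is not given.

Lioxan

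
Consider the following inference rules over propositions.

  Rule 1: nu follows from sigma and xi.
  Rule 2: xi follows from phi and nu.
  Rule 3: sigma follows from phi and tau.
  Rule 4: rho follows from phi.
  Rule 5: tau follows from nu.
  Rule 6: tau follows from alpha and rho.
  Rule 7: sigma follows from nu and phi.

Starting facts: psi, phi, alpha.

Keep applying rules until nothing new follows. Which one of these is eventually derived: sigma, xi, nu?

sigma

From phi, Rule 4 gives rho.
alpha and rho hold, so tau follows (Rule 6).
phi and tau hold, so sigma follows (Rule 3).
nu would need sigma and xi (Rule 1), but xi is never established. xi would need phi and nu (Rule 2), but nu is never established.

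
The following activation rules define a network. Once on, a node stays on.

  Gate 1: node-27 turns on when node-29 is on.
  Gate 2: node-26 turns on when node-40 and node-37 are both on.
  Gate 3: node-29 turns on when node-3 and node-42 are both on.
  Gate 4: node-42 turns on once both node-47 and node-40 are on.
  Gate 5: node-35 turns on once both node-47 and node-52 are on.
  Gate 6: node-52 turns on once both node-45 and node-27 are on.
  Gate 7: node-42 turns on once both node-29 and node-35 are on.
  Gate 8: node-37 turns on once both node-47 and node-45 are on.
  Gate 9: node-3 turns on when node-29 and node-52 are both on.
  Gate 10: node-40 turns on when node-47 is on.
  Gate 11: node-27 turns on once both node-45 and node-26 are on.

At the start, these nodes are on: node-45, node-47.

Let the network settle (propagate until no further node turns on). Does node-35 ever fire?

Gate 8: node-47 and node-45 on → node-37 on.
node-47 is on, so node-40 turns on (Gate 10).
node-40 and node-37 are on, so node-26 turns on (Gate 2).
node-45 and node-26 are on, so node-27 turns on (Gate 11).
Gate 6: node-45 and node-27 on → node-52 on.
node-47 and node-52 are on, so node-35 turns on (Gate 5).

Yes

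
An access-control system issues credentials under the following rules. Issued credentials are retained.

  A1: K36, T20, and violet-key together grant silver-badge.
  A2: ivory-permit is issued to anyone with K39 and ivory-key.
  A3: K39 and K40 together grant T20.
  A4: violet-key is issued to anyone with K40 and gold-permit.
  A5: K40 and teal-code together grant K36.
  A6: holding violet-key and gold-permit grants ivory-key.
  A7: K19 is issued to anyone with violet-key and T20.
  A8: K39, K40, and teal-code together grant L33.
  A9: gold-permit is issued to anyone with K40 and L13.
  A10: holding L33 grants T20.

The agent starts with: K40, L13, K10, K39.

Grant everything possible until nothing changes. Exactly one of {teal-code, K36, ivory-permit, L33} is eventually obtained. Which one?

ivory-permit

Holding K40 and L13 grants gold-permit (A9).
Holding K40 and gold-permit grants violet-key (A4).
Holding violet-key and gold-permit grants ivory-key (A6).
Holding K39 and ivory-key grants ivory-permit (A2).
K36 would need K40 and teal-code (A5), but teal-code is never granted. No rule produces teal-code, and it is not given. L33 would need K39, K40, and teal-code (A8), but teal-code is never granted.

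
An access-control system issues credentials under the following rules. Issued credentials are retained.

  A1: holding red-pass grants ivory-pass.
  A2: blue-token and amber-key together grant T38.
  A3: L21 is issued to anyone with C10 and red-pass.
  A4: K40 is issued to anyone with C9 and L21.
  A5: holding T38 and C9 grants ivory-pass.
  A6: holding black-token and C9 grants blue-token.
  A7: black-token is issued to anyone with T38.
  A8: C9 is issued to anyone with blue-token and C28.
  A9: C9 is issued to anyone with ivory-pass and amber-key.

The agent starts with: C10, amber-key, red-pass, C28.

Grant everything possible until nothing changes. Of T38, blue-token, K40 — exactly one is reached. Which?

K40

Holding red-pass grants ivory-pass (A1).
Holding C10 and red-pass grants L21 (A3).
Holding ivory-pass and amber-key grants C9 (A9).
Holding C9 and L21 grants K40 (A4).
blue-token would need black-token and C9 (A6), but black-token is never granted. T38 would need blue-token and amber-key (A2), but blue-token is never granted.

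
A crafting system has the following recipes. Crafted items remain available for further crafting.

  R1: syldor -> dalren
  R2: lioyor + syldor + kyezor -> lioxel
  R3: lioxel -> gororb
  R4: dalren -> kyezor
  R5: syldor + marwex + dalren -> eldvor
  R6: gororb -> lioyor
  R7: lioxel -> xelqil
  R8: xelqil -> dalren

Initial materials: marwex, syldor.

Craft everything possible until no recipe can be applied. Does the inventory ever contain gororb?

No

gororb would need lioxel (R3), but lioxel is never obtained.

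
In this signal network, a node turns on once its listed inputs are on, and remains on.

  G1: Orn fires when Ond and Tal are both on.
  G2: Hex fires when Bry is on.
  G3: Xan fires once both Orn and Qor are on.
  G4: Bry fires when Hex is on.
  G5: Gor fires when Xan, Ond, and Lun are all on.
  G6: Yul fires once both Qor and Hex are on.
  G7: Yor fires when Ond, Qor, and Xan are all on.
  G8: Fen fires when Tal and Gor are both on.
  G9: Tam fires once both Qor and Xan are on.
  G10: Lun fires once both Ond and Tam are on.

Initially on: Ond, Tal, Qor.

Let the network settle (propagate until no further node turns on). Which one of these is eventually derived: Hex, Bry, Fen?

G1: Ond and Tal on → Orn on.
G3: Orn and Qor on → Xan on.
G9: Qor and Xan on → Tam on.
G10: Ond and Tam on → Lun on.
G5: Xan, Ond, and Lun on → Gor on.
G8: Tal and Gor on → Fen on.
Hex would need Bry (G2), but Bry never turns on. Bry would need Hex (G4), but Hex never turns on.

Fen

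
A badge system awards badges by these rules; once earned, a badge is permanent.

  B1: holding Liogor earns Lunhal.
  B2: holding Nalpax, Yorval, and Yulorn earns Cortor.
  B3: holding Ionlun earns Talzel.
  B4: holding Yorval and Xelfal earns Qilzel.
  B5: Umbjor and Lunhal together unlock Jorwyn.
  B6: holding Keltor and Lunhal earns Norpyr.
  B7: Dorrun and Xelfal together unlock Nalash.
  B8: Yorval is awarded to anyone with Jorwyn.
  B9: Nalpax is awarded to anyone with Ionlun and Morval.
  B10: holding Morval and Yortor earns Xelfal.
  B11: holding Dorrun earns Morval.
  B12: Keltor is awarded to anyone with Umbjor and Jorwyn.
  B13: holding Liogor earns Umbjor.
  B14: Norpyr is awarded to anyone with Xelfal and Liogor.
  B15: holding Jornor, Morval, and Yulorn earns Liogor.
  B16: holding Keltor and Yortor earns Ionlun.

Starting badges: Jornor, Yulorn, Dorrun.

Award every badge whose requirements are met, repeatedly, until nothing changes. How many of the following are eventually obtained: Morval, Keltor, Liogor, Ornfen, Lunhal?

4

With Dorrun, Morval is earned (B11).
With Jornor, Morval, and Yulorn, Liogor is earned (B15).
With Liogor, Lunhal is earned (B1).
With Liogor, Umbjor is earned (B13).
With Umbjor and Lunhal, Jorwyn is earned (B5).
With Umbjor and Jorwyn, Keltor is earned (B12).
Morval: reached.
Keltor: reached.
Liogor: reached.
No rule produces Ornfen, and it is not given.
Lunhal: reached.
Reached: Morval, Keltor, Liogor, and Lunhal — 4 of the 5.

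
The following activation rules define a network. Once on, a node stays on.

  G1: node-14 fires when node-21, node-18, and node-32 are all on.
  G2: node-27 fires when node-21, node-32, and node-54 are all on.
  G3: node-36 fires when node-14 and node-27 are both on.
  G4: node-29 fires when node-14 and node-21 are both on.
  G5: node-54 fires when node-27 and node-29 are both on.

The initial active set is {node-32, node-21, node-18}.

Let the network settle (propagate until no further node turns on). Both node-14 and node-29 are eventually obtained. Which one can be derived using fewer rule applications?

node-14

node-14: G1: node-21, node-18, and node-32 on → node-14 on. [1 rule application]
node-29: G1: node-21, node-18, and node-32 on → node-14 on. G4: node-14 and node-21 on → node-29 on. [2 rule applications]
node-14 needs fewer.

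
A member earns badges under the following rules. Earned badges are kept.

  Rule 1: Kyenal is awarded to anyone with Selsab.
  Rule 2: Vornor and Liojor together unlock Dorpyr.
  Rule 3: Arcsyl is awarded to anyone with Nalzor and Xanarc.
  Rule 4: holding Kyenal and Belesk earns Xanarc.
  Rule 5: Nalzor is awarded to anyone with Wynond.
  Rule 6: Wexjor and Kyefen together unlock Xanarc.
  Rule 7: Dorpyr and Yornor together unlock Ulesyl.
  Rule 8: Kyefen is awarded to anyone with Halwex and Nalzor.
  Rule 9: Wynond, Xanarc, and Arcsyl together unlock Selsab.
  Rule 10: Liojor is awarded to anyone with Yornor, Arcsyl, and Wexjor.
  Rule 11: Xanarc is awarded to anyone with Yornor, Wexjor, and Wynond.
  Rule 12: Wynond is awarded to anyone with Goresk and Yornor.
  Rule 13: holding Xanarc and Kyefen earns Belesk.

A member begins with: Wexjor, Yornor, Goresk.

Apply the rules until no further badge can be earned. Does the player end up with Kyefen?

No

Kyefen would need Halwex and Nalzor (Rule 8), but Halwex is never earned.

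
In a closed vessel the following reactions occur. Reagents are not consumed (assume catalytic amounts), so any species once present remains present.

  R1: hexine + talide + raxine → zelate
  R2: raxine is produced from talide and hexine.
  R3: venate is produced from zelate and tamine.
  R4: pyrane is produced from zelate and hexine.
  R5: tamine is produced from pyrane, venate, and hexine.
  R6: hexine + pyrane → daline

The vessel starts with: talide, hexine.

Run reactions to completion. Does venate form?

No

venate would need zelate and tamine (R3), but tamine never forms.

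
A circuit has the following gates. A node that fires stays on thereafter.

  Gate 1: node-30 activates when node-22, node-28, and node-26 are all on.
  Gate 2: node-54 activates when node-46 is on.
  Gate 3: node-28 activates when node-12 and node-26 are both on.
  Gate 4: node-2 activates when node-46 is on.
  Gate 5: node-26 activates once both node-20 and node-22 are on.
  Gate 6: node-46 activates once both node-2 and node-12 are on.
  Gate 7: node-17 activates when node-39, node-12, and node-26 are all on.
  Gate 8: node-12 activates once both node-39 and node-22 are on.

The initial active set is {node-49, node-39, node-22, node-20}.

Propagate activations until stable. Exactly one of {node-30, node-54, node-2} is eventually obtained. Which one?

Gate 5: node-20 and node-22 on → node-26 on.
Gate 8: node-39 and node-22 on → node-12 on.
Gate 3: node-12 and node-26 on → node-28 on.
node-22, node-28, and node-26 are on, so node-30 activates (Gate 1).
node-54 would need node-46 (Gate 2), but node-46 never turns on. node-2 would need node-46 (Gate 4), but node-46 never turns on.

node-30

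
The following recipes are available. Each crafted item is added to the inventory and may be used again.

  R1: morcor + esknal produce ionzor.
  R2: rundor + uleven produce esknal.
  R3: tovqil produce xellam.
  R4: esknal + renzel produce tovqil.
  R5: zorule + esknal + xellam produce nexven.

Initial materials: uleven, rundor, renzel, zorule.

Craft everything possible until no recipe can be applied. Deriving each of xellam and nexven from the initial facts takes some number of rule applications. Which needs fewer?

xellam: Using R2, rundor and uleven make esknal. Using R4, esknal and renzel make tovqil. Using R3, tovqil makes xellam. [3 rule applications]
nexven: Using R2, rundor and uleven make esknal. esknal + renzel → tovqil (R4). Using R3, tovqil makes xellam. zorule + esknal + xellam → nexven (R5). [4 rule applications]
xellam needs fewer.

xellam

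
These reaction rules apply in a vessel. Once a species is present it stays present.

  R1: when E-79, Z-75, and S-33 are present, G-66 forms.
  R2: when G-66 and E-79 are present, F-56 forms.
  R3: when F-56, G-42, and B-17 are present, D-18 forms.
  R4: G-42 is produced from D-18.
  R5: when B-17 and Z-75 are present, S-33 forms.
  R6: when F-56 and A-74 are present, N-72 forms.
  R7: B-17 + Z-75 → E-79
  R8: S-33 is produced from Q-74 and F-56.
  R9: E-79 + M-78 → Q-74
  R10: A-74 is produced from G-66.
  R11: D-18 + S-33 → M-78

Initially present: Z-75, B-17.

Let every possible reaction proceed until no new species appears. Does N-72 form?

B-17 and Z-75 present → S-33 forms (R5).
B-17 and Z-75 present → E-79 forms (R7).
E-79, Z-75, and S-33 present → G-66 forms (R1).
G-66 and E-79 present → F-56 forms (R2).
G-66 present → A-74 forms (R10).
F-56 and A-74 present → N-72 forms (R6).

Yes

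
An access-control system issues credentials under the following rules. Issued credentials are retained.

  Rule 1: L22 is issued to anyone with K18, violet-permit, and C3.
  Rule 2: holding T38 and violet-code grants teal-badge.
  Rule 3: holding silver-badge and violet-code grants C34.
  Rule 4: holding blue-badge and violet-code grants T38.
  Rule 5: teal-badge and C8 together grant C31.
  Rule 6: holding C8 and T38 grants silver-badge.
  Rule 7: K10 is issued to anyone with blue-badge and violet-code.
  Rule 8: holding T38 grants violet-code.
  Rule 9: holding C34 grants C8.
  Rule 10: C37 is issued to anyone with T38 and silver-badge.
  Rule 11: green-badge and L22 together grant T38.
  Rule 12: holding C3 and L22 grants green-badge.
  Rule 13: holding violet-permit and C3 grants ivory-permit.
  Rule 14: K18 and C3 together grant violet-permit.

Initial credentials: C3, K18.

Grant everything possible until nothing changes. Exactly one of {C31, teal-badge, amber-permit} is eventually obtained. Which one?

teal-badge

Holding K18 and C3 grants violet-permit (Rule 14).
Holding K18, violet-permit, and C3 grants L22 (Rule 1).
Holding C3 and L22 grants green-badge (Rule 12).
Holding green-badge and L22 grants T38 (Rule 11).
Holding T38 grants violet-code (Rule 8).
Holding T38 and violet-code grants teal-badge (Rule 2).
C31 would need teal-badge and C8 (Rule 5), but C8 is never granted. No rule produces amber-permit, and it is not given.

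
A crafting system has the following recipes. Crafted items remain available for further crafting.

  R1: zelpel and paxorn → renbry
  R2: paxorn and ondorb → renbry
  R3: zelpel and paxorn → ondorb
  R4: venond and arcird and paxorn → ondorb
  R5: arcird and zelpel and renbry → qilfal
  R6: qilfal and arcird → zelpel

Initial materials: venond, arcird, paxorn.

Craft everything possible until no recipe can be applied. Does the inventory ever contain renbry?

Yes

venond and arcird and paxorn → ondorb (R4).
paxorn and ondorb → renbry (R2).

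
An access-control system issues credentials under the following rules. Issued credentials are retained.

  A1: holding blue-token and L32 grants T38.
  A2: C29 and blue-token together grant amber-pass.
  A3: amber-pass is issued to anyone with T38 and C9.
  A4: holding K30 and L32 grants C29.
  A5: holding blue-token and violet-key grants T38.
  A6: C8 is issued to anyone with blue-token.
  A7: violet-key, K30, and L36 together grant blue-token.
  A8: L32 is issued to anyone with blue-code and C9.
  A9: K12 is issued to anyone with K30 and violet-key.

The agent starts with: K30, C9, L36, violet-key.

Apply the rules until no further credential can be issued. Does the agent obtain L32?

L32 would need blue-code and C9 (A8), but blue-code is never granted.

No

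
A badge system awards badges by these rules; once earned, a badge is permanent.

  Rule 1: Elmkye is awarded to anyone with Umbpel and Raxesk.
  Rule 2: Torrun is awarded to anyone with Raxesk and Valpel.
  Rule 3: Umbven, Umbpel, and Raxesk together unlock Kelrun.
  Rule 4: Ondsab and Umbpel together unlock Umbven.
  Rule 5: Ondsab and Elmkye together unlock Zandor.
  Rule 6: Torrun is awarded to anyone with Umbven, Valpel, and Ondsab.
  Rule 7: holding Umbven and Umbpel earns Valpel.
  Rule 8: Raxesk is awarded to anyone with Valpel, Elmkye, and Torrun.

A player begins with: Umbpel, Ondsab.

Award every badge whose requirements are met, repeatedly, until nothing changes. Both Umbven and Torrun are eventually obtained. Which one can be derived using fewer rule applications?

Umbven

Umbven: With Ondsab and Umbpel, Umbven is earned (Rule 4). [1 rule application]
Torrun: With Ondsab and Umbpel, Umbven is earned (Rule 4). With Umbven and Umbpel, Valpel is earned (Rule 7). With Umbven, Valpel, and Ondsab, Torrun is earned (Rule 6). [3 rule applications]
Umbven needs fewer.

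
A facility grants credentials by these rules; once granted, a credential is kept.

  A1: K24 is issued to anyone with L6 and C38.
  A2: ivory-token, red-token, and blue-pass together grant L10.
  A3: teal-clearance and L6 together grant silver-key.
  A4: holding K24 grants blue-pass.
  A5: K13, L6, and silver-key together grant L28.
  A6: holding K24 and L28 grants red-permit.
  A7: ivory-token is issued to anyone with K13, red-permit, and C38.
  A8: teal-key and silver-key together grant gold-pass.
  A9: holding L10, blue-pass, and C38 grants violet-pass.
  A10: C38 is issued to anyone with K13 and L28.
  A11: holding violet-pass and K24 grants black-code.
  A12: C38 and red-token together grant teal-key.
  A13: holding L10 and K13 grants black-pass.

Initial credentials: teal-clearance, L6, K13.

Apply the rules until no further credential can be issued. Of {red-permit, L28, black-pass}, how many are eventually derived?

2

Holding teal-clearance and L6 grants silver-key (A3).
Holding K13, L6, and silver-key grants L28 (A5).
Holding K13 and L28 grants C38 (A10).
Holding L6 and C38 grants K24 (A1).
Holding K24 and L28 grants red-permit (A6).
red-permit: reached.
L28: reached.
black-pass would need L10 and K13 (A13), but L10 is never granted.
Reached: red-permit and L28 — 2 of the 3.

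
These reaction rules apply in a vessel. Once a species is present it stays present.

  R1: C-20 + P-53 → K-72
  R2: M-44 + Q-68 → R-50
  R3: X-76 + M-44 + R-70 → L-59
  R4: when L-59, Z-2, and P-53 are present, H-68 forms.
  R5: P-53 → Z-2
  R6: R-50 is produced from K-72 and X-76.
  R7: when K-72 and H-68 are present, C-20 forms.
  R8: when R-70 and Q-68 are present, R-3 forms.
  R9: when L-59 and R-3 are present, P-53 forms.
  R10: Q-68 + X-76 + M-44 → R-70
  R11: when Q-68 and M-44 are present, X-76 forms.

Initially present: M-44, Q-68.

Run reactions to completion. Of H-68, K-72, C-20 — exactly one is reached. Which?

Q-68 and M-44 present → X-76 forms (R11).
Q-68, X-76, and M-44 present → R-70 forms (R10).
X-76, M-44, and R-70 present → L-59 forms (R3).
R-70 and Q-68 present → R-3 forms (R8).
L-59 and R-3 present → P-53 forms (R9).
P-53 present → Z-2 forms (R5).
L-59, Z-2, and P-53 present → H-68 forms (R4).
K-72 would need C-20 and P-53 (R1), but C-20 never forms. C-20 would need K-72 and H-68 (R7), but K-72 never forms.

H-68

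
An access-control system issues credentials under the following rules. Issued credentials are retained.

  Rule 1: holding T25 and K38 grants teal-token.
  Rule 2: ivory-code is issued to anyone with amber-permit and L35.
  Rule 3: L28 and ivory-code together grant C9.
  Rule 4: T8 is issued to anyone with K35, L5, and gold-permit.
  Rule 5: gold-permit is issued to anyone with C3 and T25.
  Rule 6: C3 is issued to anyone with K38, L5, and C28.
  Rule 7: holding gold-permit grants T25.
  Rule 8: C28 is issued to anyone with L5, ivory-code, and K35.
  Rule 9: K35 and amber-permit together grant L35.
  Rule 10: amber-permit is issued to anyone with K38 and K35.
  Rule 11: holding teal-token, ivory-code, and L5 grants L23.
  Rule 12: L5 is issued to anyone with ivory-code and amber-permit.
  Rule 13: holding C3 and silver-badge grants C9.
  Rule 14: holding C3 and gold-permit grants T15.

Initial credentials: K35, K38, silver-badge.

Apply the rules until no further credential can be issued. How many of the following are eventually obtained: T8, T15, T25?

0

T8 would need K35, L5, and gold-permit (Rule 4), but gold-permit is never granted.
T15 would need C3 and gold-permit (Rule 14), but gold-permit is never granted.
T25 would need gold-permit (Rule 7), but gold-permit is never granted.
None of the 3 are reached.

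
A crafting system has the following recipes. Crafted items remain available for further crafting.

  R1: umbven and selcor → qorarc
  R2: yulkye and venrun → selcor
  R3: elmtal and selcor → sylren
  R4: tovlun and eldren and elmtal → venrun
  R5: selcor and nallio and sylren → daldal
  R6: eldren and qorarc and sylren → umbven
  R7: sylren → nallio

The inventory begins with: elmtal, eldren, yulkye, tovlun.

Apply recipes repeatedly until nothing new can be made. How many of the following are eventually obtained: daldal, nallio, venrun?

3

tovlun and eldren and elmtal → venrun (R4).
yulkye and venrun → selcor (R2).
Using R3, elmtal and selcor make sylren.
Using R7, sylren makes nallio.
selcor and nallio and sylren → daldal (R5).
daldal: reached.
nallio: reached.
venrun: reached.
All 3 are reached.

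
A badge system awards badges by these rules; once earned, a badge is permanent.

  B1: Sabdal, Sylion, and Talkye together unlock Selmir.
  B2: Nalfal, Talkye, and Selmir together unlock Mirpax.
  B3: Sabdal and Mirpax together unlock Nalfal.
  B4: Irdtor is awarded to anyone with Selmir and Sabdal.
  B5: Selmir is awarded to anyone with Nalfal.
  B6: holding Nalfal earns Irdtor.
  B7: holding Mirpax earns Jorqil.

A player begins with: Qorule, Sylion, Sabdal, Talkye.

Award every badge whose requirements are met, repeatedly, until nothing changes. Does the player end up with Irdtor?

Yes

With Sabdal, Sylion, and Talkye, Selmir is earned (B1).
With Selmir and Sabdal, Irdtor is earned (B4).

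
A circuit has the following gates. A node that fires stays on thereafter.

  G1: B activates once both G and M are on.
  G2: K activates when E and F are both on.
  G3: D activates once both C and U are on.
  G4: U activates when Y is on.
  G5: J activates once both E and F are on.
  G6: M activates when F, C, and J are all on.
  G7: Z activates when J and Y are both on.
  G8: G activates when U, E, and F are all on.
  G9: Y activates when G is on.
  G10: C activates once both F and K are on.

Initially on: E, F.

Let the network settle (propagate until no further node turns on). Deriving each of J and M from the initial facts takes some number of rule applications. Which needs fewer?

J: E and F are on, so J activates (G5). [1 rule application]
M: E and F are on, so J activates (G5). G2: E and F on → K on. F and K are on, so C activates (G10). G6: F, C, and J on → M on. [4 rule applications]
J needs fewer.

J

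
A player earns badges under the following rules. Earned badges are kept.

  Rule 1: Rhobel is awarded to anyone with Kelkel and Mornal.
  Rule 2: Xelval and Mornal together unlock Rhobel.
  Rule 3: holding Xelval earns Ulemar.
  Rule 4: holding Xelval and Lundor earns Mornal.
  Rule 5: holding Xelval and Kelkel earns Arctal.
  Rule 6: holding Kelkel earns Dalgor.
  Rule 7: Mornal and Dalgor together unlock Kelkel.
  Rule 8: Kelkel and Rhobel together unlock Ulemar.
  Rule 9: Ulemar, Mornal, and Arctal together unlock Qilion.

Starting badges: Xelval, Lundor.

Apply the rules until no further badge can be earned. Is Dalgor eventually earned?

Dalgor would need Kelkel (Rule 6), but Kelkel is never earned.

No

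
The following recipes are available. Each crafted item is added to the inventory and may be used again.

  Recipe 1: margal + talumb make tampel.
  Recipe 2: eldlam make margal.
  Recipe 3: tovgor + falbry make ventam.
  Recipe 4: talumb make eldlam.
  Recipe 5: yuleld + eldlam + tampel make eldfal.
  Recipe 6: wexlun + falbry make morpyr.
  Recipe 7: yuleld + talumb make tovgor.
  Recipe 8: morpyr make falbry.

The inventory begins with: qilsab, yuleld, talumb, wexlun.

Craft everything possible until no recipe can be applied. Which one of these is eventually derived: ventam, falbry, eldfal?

eldfal

Using Recipe 4, talumb makes eldlam.
eldlam → margal (Recipe 2).
Using Recipe 1, margal and talumb make tampel.
Using Recipe 5, yuleld, eldlam, and tampel make eldfal.
falbry would need morpyr (Recipe 8), but morpyr is never obtained. ventam would need tovgor and falbry (Recipe 3), but falbry is never obtained.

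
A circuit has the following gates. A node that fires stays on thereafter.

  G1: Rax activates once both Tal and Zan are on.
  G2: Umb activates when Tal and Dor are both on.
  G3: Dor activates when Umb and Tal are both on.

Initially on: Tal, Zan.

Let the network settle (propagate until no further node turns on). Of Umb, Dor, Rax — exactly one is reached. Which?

Rax

G1: Tal and Zan on → Rax on.
Dor would need Umb and Tal (G3), but Umb never turns on. Umb would need Tal and Dor (G2), but Dor never turns on.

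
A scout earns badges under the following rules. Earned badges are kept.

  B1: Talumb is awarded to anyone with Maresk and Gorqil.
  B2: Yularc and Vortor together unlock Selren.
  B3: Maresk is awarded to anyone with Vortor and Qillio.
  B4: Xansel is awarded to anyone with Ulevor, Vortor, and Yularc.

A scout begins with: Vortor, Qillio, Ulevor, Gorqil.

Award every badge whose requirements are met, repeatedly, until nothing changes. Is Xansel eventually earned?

No

Xansel would need Ulevor, Vortor, and Yularc (B4), but Yularc is never earned.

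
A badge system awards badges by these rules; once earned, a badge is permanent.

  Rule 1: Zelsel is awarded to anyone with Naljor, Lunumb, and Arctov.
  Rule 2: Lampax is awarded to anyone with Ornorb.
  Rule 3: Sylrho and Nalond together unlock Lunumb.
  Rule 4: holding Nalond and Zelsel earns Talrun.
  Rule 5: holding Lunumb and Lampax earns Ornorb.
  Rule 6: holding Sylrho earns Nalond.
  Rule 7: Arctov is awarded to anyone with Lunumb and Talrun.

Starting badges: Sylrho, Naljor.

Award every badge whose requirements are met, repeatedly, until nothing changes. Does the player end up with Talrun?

No

Talrun would need Nalond and Zelsel (Rule 4), but Zelsel is never earned.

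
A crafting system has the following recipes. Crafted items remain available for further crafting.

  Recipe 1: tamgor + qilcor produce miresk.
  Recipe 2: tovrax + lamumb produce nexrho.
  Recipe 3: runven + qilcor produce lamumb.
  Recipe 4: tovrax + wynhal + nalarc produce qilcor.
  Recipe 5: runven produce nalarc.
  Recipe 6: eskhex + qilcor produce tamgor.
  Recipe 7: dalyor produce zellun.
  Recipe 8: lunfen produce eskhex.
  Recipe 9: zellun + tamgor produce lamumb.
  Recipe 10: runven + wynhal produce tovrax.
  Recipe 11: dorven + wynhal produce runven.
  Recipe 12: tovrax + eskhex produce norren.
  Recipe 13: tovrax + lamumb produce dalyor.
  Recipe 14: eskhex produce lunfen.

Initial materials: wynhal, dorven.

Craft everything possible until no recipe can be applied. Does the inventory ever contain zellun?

dorven + wynhal → runven (Recipe 11).
Using Recipe 5, runven makes nalarc.
Using Recipe 10, runven and wynhal make tovrax.
tovrax + wynhal + nalarc → qilcor (Recipe 4).
runven + qilcor → lamumb (Recipe 3).
Using Recipe 13, tovrax and lamumb make dalyor.
dalyor → zellun (Recipe 7).

Yes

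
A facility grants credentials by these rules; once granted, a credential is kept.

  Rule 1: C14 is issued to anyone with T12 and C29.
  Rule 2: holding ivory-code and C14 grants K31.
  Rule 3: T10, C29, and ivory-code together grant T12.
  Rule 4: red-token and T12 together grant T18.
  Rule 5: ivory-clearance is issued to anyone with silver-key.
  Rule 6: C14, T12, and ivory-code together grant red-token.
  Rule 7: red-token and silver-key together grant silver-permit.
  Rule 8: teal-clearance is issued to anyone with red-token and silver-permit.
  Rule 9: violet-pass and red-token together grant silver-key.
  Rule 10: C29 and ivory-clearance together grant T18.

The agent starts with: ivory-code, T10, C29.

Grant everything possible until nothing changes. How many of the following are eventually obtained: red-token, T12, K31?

3

Holding T10, C29, and ivory-code grants T12 (Rule 3).
Holding T12 and C29 grants C14 (Rule 1).
Holding ivory-code and C14 grants K31 (Rule 2).
Holding C14, T12, and ivory-code grants red-token (Rule 6).
red-token: reached.
T12: reached.
K31: reached.
All 3 are reached.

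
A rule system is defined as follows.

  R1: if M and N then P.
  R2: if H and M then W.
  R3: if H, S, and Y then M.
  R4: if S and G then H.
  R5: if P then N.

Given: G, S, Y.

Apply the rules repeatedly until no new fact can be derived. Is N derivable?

No

N would need P (R5), but P is never established.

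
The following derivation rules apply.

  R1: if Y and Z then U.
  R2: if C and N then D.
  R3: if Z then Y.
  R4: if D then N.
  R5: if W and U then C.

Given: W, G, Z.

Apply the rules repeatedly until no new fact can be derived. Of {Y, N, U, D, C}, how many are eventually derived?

From Z, R3 gives Y.
Y and Z hold, so U follows (R1).
From W and U, R5 gives C.
Y: reached.
N would need D (R4), but D is never established.
U: reached.
D would need C and N (R2), but N is never established.
C: reached.
Reached: Y, U, and C — 3 of the 5.

3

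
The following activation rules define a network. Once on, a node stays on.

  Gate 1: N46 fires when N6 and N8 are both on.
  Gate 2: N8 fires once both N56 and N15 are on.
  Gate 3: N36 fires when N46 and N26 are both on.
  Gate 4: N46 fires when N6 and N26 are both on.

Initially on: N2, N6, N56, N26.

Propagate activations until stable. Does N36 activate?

Yes

N6 and N26 are on, so N46 fires (Gate 4).
N46 and N26 are on, so N36 fires (Gate 3).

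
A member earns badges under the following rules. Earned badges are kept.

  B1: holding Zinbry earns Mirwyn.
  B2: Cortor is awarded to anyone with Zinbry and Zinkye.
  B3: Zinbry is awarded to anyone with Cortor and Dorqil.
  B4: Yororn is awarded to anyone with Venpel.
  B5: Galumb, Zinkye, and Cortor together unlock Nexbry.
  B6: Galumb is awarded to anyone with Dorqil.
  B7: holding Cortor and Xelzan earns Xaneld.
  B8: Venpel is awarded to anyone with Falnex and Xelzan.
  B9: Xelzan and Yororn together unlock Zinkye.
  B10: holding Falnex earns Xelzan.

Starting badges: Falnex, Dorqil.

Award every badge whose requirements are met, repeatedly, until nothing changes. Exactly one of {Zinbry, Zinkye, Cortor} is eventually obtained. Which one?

With Falnex, Xelzan is earned (B10).
With Falnex and Xelzan, Venpel is earned (B8).
With Venpel, Yororn is earned (B4).
With Xelzan and Yororn, Zinkye is earned (B9).
Zinbry would need Cortor and Dorqil (B3), but Cortor is never earned. Cortor would need Zinbry and Zinkye (B2), but Zinbry is never earned.

Zinkye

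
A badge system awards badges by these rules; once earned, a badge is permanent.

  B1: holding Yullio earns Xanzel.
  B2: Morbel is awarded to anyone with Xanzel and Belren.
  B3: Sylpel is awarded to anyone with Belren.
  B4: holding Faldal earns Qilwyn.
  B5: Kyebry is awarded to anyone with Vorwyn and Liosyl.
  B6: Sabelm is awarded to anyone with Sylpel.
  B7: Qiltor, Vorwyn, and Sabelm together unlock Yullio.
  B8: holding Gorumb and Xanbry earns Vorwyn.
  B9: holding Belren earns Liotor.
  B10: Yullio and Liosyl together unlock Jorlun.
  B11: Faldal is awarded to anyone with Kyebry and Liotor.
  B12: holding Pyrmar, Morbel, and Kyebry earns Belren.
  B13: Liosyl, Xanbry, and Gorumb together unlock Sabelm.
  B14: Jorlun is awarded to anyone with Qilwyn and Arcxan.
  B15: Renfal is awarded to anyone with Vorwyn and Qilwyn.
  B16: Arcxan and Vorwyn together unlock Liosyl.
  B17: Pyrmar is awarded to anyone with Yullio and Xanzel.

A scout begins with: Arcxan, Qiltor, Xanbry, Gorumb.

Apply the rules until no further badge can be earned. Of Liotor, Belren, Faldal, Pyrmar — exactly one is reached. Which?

Pyrmar

With Gorumb and Xanbry, Vorwyn is earned (B8).
With Arcxan and Vorwyn, Liosyl is earned (B16).
With Liosyl, Xanbry, and Gorumb, Sabelm is earned (B13).
With Qiltor, Vorwyn, and Sabelm, Yullio is earned (B7).
With Yullio, Xanzel is earned (B1).
With Yullio and Xanzel, Pyrmar is earned (B17).
Faldal would need Kyebry and Liotor (B11), but Liotor is never earned. Liotor would need Belren (B9), but Belren is never earned. Belren would need Pyrmar, Morbel, and Kyebry (B12), but Morbel is never earned.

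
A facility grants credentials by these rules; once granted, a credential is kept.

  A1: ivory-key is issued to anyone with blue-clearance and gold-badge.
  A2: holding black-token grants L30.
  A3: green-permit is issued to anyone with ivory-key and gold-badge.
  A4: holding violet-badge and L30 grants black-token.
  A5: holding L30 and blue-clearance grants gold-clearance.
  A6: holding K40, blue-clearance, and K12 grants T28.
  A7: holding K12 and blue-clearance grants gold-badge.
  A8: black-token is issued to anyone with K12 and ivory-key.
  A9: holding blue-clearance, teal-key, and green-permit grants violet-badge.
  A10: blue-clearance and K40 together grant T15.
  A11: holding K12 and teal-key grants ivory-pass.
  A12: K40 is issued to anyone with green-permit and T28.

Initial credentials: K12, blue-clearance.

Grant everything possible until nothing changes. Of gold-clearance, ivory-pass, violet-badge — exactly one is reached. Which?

Holding K12 and blue-clearance grants gold-badge (A7).
Holding blue-clearance and gold-badge grants ivory-key (A1).
Holding K12 and ivory-key grants black-token (A8).
Holding black-token grants L30 (A2).
Holding L30 and blue-clearance grants gold-clearance (A5).
violet-badge would need blue-clearance, teal-key, and green-permit (A9), but teal-key is never granted. ivory-pass would need K12 and teal-key (A11), but teal-key is never granted.

gold-clearance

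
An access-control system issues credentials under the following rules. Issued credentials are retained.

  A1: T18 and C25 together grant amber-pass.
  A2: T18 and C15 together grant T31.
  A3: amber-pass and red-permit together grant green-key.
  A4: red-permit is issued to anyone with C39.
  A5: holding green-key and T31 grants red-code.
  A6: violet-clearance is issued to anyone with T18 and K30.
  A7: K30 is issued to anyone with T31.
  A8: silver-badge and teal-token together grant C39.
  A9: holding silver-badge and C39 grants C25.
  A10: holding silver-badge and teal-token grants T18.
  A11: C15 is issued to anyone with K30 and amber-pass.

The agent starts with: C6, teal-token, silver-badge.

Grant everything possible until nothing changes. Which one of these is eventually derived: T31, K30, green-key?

green-key

Holding silver-badge and teal-token grants T18 (A10).
Holding silver-badge and teal-token grants C39 (A8).
Holding C39 grants red-permit (A4).
Holding silver-badge and C39 grants C25 (A9).
Holding T18 and C25 grants amber-pass (A1).
Holding amber-pass and red-permit grants green-key (A3).
K30 would need T31 (A7), but T31 is never granted. T31 would need T18 and C15 (A2), but C15 is never granted.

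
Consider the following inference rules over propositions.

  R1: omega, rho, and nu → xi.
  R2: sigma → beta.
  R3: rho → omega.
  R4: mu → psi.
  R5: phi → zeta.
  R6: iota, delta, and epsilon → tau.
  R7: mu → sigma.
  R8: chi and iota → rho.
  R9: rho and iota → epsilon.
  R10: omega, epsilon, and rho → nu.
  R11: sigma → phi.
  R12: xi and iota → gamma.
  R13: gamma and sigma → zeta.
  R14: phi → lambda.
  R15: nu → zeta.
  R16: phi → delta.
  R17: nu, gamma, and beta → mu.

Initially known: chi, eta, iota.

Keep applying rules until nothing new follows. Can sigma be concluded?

No

sigma would need mu (R7), but mu is never established.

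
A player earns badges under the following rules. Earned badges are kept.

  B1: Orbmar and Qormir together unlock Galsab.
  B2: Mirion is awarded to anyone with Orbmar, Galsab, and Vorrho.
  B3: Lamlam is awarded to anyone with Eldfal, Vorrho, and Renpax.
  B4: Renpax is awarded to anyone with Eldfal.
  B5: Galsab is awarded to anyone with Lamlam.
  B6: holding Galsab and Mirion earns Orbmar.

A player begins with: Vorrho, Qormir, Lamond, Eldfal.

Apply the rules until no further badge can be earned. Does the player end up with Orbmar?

Orbmar would need Galsab and Mirion (B6), but Mirion is never earned.

No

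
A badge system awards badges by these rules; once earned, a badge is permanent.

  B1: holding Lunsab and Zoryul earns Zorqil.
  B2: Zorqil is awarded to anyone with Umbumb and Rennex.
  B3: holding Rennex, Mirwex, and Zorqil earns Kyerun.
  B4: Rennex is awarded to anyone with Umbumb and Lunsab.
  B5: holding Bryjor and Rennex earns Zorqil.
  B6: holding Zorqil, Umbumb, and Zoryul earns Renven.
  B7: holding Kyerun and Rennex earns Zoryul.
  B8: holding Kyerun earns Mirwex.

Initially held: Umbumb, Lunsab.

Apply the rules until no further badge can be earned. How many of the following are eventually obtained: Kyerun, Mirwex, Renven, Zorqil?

With Umbumb and Lunsab, Rennex is earned (B4).
With Umbumb and Rennex, Zorqil is earned (B2).
Kyerun would need Rennex, Mirwex, and Zorqil (B3), but Mirwex is never earned.
Mirwex would need Kyerun (B8), but Kyerun is never earned.
Renven would need Zorqil, Umbumb, and Zoryul (B6), but Zoryul is never earned.
Zorqil: reached.
Reached: Zorqil — 1 of the 4.

1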